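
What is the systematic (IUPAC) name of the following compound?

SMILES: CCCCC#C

Counting along the main chain through the multiple bond gives 6 carbons: the parent is hexane.
There is one C≡C triple bond, indicated by the ending -yne.
Choose the numbering such that numbering from this end puts the triple bond at C-1 rather than C-5.
This places the triple bond between C-1 and C-2.
Assembling the pieces gives hex-1-yne.

hex-1-yne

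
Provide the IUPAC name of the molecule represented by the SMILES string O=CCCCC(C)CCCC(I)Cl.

Counting along the main chain through the –CHO group gives 9 carbons: the parent is nonane.
The highest-priority functional group is an aldehyde (terminal –CHO), so the name ends in -al.
The numbering direction is chosen so that the aldehyde carbon is C-1 by definition.
With this numbering: a chloro group at C-9; an iodo group at C-9; a methyl group at C-5.
The substituents are ordered alphabetically, ignoring any di-/tri- multipliers.
The name is 9-chloro-9-iodo-5-methylnonanal.

9-chloro-9-iodo-5-methylnonanal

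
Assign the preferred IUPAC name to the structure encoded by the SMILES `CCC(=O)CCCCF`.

7-fluoroheptan-3-one

The longest chain bearing the carbonyl is 7 carbons long (heptane).
The highest-priority functional group is a ketone (C=O on an internal carbon), so the name ends in -one.
The numbering direction is chosen so that numbering from this end puts the carbonyl group at C-3 rather than C-5.
That gives the carbonyl at C-3; a fluoro group at C-7.
Putting it together: 7-fluoroheptan-3-one.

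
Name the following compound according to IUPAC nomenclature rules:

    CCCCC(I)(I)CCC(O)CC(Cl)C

The longest carbon chain that includes the –OH group has 11 carbons, so the parent hydride is undecane.
An alcohol (–OH) is the principal characteristic group, giving the suffix -ol.
Choose the numbering such that numbering from this end puts the hydroxyl group at C-4 rather than C-8.
That gives the hydroxyl at C-4; a chloro group at C-2; two iodo groups at C-7.
Prefixes are listed alphabetically: chloro, iodo.
Assembling the pieces gives 2-chloro-7,7-diiodoundecan-4-ol.

2-chloro-7,7-diiodoundecan-4-ol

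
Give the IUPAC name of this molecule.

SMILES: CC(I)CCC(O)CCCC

The longest carbon chain that includes the –OH group has 9 carbons, so the parent hydride is nonane.
The highest-priority functional group is an alcohol (–OH), so the name ends in -ol.
Number the chain so that the substituent locant set {2} is lower than {8} at the first point of difference.
That gives the hydroxyl at C-5; an iodo group at C-2.
The name is 2-iodononan-5-ol.

2-iodononan-5-ol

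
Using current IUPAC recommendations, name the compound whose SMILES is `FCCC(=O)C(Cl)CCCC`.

Counting along the main chain through the carbonyl gives 8 carbons: the parent is octane.
A ketone (C=O on an internal carbon) is the principal characteristic group, giving the suffix -one.
The numbering direction is chosen so that numbering from this end puts the carbonyl group at C-3 rather than C-6.
That gives the carbonyl at C-3; a chloro group at C-4; a fluoro group at C-1.
The substituents are ordered alphabetically, ignoring any di-/tri- multipliers.
Assembling the pieces gives 4-chloro-1-fluorooctan-3-one.

4-chloro-1-fluorooctan-3-one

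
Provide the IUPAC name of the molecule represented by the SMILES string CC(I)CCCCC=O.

Counting along the main chain through the –CHO group gives 7 carbons: the parent is heptane.
The principal characteristic group is an aldehyde (terminal –CHO), named with the suffix -al.
Number the chain so that the aldehyde carbon is C-1 by definition.
That gives an iodo group at C-6.
Assembling the pieces gives 6-iodoheptanal.

6-iodoheptanal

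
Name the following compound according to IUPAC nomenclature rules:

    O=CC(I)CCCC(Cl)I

The longest carbon chain that includes the –CHO group has 6 carbons, so the parent hydride is hexane.
An aldehyde (terminal –CHO) is the principal characteristic group, giving the suffix -al.
The numbering direction is chosen so that the aldehyde carbon is C-1 by definition.
With this numbering: a chloro group at C-6; iodo groups at C-2 and C-6.
The substituents are ordered alphabetically, ignoring any di-/tri- multipliers.
Assembling the pieces gives 6-chloro-2,6-diiodohexanal.

6-chloro-2,6-diiodohexanal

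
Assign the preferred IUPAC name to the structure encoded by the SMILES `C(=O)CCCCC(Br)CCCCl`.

The longest carbon chain that includes the –CHO group has 9 carbons, so the parent hydride is nonane.
The highest-priority functional group is an aldehyde (terminal –CHO), so the name ends in -al.
Number the chain so that the aldehyde carbon is C-1 by definition.
That gives a bromo group at C-6; a chloro group at C-9.
The substituents are ordered alphabetically, ignoring any di-/tri- multipliers.
Putting it together: 6-bromo-9-chlorononanal.

6-bromo-9-chlorononanal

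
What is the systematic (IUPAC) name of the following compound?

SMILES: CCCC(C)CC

3-methylhexane

The parent chain contains 6 carbons (hexane).
The numbering direction is chosen so that the substituent locant set {3} is lower than {4} at the first point of difference.
That gives a methyl group at C-3.
Putting it together: 3-methylhexane.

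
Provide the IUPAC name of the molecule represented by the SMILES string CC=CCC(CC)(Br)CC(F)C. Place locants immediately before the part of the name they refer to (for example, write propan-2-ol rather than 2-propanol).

5-bromo-5-ethyl-7-fluorooct-2-ene

The longest carbon chain that includes the multiple bond has 8 carbons, so the parent hydride is octane.
There is one C=C double bond, indicated by the ending -ene.
Number the chain so that numbering from this end puts the double bond at C-2 rather than C-6.
This places the double bond between C-2 and C-3; a bromo group at C-5; an ethyl group at C-5; a fluoro group at C-7.
The substituents are ordered alphabetically, ignoring any di-/tri- multipliers.
Assembling the pieces gives 5-bromo-5-ethyl-7-fluorooct-2-ene.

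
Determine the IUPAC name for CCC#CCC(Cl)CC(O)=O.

The longest chain bearing the –COOH group and the multiple bond is 8 carbons long (octane).
The highest-priority functional group is a carboxylic acid (terminal –COOH), so the name ends in -oic acid.
The chain contains a C≡C triple bond, so the unsaturation ending is -yne.
Number the chain so that the carboxylic acid carbon is C-1 by definition.
That gives the triple bond between C-5 and C-6; a chloro group at C-3.
The name is 3-chlorooct-5-ynoic acid.

3-chlorooct-5-ynoic acid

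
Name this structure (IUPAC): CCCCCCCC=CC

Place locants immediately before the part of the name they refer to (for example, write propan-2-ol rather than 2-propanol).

dec-2-ene

The longest carbon chain that includes the multiple bond has 10 carbons, so the parent hydride is decane.
The chain contains a C=C double bond, so the unsaturation ending is -ene.
The numbering direction is chosen so that numbering from this end puts the double bond at C-2 rather than C-8.
With this numbering: the double bond between C-2 and C-3.
Assembling the pieces gives dec-2-ene.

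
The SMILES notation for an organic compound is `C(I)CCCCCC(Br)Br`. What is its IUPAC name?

1,1-dibromo-7-iodoheptane

The longest continuous carbon chain has 7 atoms, so the parent hydride is heptane.
Number the chain so that the substituent locant set {1,1,7} is lower than {1,7,7} at the first point of difference.
With this numbering: two bromo groups at C-1; an iodo group at C-7.
The substituents are ordered alphabetically, ignoring any di-/tri- multipliers.
Assembling the pieces gives 1,1-dibromo-7-iodoheptane.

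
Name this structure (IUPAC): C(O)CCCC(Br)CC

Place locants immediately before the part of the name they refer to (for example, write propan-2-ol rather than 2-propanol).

5-bromoheptan-1-ol

Counting along the main chain through the –OH group gives 7 carbons: the parent is heptane.
The principal characteristic group is an alcohol (–OH), named with the suffix -ol.
Number the chain so that numbering from this end puts the hydroxyl group at C-1 rather than C-7.
That gives the hydroxyl at C-1; a bromo group at C-5.
Assembling the pieces gives 5-bromoheptan-1-ol.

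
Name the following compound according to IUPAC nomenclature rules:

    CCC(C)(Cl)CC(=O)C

4-chloro-4-methylhexan-2-one

The longest carbon chain that includes the carbonyl has 6 carbons, so the parent hydride is hexane.
The highest-priority functional group is a ketone (C=O on an internal carbon), so the name ends in -one.
Choose the numbering such that numbering from this end puts the carbonyl group at C-2 rather than C-5.
This places the carbonyl at C-2; a chloro group at C-4; a methyl group at C-4.
Prefixes are listed alphabetically: chloro, methyl.
Putting it together: 4-chloro-4-methylhexan-2-one.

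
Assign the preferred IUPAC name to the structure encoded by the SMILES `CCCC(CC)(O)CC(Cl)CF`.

2-chloro-4-ethyl-1-fluoroheptan-4-ol

The longest chain bearing the –OH group is 7 carbons long (heptane).
The highest-priority functional group is an alcohol (–OH), so the name ends in -ol.
The numbering direction is chosen so that the substituent locant set {1,2,4} is lower than {4,6,7} at the first point of difference.
That gives the hydroxyl at C-4; a chloro group at C-2; an ethyl group at C-4; a fluoro group at C-1.
The substituents are ordered alphabetically, ignoring any di-/tri- multipliers.
The name is 2-chloro-4-ethyl-1-fluoroheptan-4-ol.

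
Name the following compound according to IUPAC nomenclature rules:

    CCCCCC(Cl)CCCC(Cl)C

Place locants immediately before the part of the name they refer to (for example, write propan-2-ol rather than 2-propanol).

The longest continuous carbon chain has 11 atoms, so the parent hydride is undecane.
Choose the numbering such that the substituent locant set {2,6} is lower than {6,10} at the first point of difference.
This places chloro groups at C-2 and C-6.
The name is 2,6-dichloroundecane.

2,6-dichloroundecane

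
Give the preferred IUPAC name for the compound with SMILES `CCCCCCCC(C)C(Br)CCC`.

4-bromo-5-methyldodecane

The parent chain contains 12 carbons (dodecane).
Choose the numbering such that the substituent locant set {4,5} is lower than {8,9} at the first point of difference.
That gives a bromo group at C-4; a methyl group at C-5.
Prefixes are listed alphabetically: bromo, methyl.
The name is 4-bromo-5-methyldodecane.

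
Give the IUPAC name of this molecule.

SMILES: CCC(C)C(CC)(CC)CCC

4,4-diethyl-3-methylheptane

The longest carbon chain is 7 atoms: the parent is heptane.
Choose the numbering such that the substituent locant set {3,4,4} is lower than {4,4,5} at the first point of difference.
That gives two ethyl groups at C-4; a methyl group at C-3.
The substituents are ordered alphabetically, ignoring any di-/tri- multipliers.
Putting it together: 4,4-diethyl-3-methylheptane.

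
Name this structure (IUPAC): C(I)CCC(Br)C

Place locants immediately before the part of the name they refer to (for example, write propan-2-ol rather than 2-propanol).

The longest continuous carbon chain has 5 atoms, so the parent hydride is pentane.
Choose the numbering such that the substituent locant set {1,4} is lower than {2,5} at the first point of difference.
This places a bromo group at C-4; an iodo group at C-1.
Prefixes are listed alphabetically: bromo, iodo.
Assembling the pieces gives 4-bromo-1-iodopentane.

4-bromo-1-iodopentane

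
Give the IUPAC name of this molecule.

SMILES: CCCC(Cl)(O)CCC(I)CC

4-chloro-7-iodononan-4-ol

The longest chain bearing the –OH group is 9 carbons long (nonane).
The principal characteristic group is an alcohol (–OH), named with the suffix -ol.
The numbering direction is chosen so that numbering from this end puts the hydroxyl group at C-4 rather than C-6.
With this numbering: the hydroxyl at C-4; a chloro group at C-4; an iodo group at C-7.
The substituents are ordered alphabetically, ignoring any di-/tri- multipliers.
Putting it together: 4-chloro-7-iodononan-4-ol.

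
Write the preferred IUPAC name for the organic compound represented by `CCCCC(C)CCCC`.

5-methylnonane

The longest continuous carbon chain has 9 atoms, so the parent hydride is nonane.
The molecule is symmetric, so either numbering direction gives the same locants.
That gives a methyl group at C-5.
Assembling the pieces gives 5-methylnonane.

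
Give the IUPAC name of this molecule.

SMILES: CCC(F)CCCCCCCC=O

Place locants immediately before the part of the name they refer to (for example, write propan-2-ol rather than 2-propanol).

9-fluoroundecanal

The longest chain bearing the –CHO group is 11 carbons long (undecane).
The principal characteristic group is an aldehyde (terminal –CHO), named with the suffix -al.
Number the chain so that the aldehyde carbon is C-1 by definition.
With this numbering: a fluoro group at C-9.
Putting it together: 9-fluoroundecanal.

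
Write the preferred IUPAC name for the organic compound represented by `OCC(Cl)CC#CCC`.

The longest carbon chain that includes the –OH group and the multiple bond has 7 carbons, so the parent hydride is heptane.
The principal characteristic group is an alcohol (–OH), named with the suffix -ol.
The chain contains a C≡C triple bond, so the unsaturation ending is -yne.
Choose the numbering such that numbering from this end puts the hydroxyl group at C-1 rather than C-7.
This places the hydroxyl at C-1; the triple bond between C-4 and C-5; a chloro group at C-2.
The name is 2-chlorohept-4-yn-1-ol.

2-chlorohept-4-yn-1-ol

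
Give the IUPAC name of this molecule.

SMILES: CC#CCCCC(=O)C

Counting along the main chain through the carbonyl and the multiple bond gives 8 carbons: the parent is octane.
The principal characteristic group is a ketone (C=O on an internal carbon), named with the suffix -one.
A C≡C triple bond in the chain gives the infix -yne-.
Choose the numbering such that numbering from this end puts the carbonyl group at C-2 rather than C-7.
This places the carbonyl at C-2; the triple bond between C-6 and C-7.
Putting it together: oct-6-yn-2-one.

oct-6-yn-2-one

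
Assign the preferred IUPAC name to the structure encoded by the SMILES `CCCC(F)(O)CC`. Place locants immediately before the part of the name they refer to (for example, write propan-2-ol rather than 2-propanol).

The longest chain bearing the –OH group is 6 carbons long (hexane).
The principal characteristic group is an alcohol (–OH), named with the suffix -ol.
Choose the numbering such that numbering from this end puts the hydroxyl group at C-3 rather than C-4.
That gives the hydroxyl at C-3; a fluoro group at C-3.
Assembling the pieces gives 3-fluorohexan-3-ol.

3-fluorohexan-3-ol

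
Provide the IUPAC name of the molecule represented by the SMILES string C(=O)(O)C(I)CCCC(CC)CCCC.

6-ethyl-2-iododecanoic acid

Counting along the main chain through the –COOH group gives 10 carbons: the parent is decane.
The principal characteristic group is a carboxylic acid (terminal –COOH), named with the suffix -oic acid.
Number the chain so that the carboxylic acid carbon is C-1 by definition.
This places an ethyl group at C-6; an iodo group at C-2.
The substituents are ordered alphabetically, ignoring any di-/tri- multipliers.
Assembling the pieces gives 6-ethyl-2-iododecanoic acid.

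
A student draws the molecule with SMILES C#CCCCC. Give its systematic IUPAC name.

Counting along the main chain through the multiple bond gives 6 carbons: the parent is hexane.
A C≡C triple bond in the chain gives the infix -yne-.
Number the chain so that numbering from this end puts the triple bond at C-1 rather than C-5.
That gives the triple bond between C-1 and C-2.
Putting it together: hex-1-yne.

hex-1-yne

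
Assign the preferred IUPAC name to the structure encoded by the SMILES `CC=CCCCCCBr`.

The longest chain bearing the multiple bond is 8 carbons long (octane).
There is one C=C double bond, indicated by the ending -ene.
Choose the numbering such that numbering from this end puts the double bond at C-2 rather than C-6.
This places the double bond between C-2 and C-3; a bromo group at C-8.
Putting it together: 8-bromooct-2-ene.

8-bromooct-2-ene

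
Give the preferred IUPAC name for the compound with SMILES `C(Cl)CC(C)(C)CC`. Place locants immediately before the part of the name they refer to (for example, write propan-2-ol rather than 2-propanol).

The longest carbon chain is 5 atoms: the parent is pentane.
The numbering direction is chosen so that the substituent locant set {1,3,3} is lower than {3,3,5} at the first point of difference.
With this numbering: a chloro group at C-1; two methyl groups at C-3.
Substituent prefixes are cited in alphabetical order (multiplying prefixes like di-/tri- are ignored for ordering).
Putting it together: 1-chloro-3,3-dimethylpentane.

1-chloro-3,3-dimethylpentane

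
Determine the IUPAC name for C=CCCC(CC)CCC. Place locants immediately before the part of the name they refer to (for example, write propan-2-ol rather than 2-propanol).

The longest carbon chain that includes the multiple bond has 8 carbons, so the parent hydride is octane.
A C=C double bond in the chain gives the infix -ene-.
Number the chain so that numbering from this end puts the double bond at C-1 rather than C-7.
This places the double bond between C-1 and C-2; an ethyl group at C-5.
Assembling the pieces gives 5-ethyloct-1-ene.

5-ethyloct-1-ene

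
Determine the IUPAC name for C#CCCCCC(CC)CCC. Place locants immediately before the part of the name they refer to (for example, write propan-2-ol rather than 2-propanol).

7-ethyldec-1-yne

Counting along the main chain through the multiple bond gives 10 carbons: the parent is decane.
There is one C≡C triple bond, indicated by the ending -yne.
Choose the numbering such that numbering from this end puts the triple bond at C-1 rather than C-9.
This places the triple bond between C-1 and C-2; an ethyl group at C-7.
The name is 7-ethyldec-1-yne.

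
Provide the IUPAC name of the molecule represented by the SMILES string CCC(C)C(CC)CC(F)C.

4-ethyl-2-fluoro-5-methylheptane

The longest carbon chain is 7 atoms: the parent is heptane.
Choose the numbering such that the substituent locant set {2,4,5} is lower than {3,4,6} at the first point of difference.
This places an ethyl group at C-4; a fluoro group at C-2; a methyl group at C-5.
Substituent prefixes are cited in alphabetical order (multiplying prefixes like di-/tri- are ignored for ordering).
Putting it together: 4-ethyl-2-fluoro-5-methylheptane.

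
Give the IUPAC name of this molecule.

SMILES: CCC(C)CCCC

3-methylheptane

The parent chain contains 7 carbons (heptane).
Choose the numbering such that the substituent locant set {3} is lower than {5} at the first point of difference.
That gives a methyl group at C-3.
Putting it together: 3-methylheptane.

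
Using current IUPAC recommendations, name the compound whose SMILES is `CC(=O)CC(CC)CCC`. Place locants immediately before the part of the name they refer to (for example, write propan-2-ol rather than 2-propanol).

4-ethylheptan-2-one

The longest carbon chain that includes the carbonyl has 7 carbons, so the parent hydride is heptane.
The highest-priority functional group is a ketone (C=O on an internal carbon), so the name ends in -one.
The numbering direction is chosen so that numbering from this end puts the carbonyl group at C-2 rather than C-6.
This places the carbonyl at C-2; an ethyl group at C-4.
The name is 4-ethylheptan-2-one.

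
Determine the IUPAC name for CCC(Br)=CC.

3-bromopent-2-ene

Counting along the main chain through the multiple bond gives 5 carbons: the parent is pentane.
A C=C double bond in the chain gives the infix -ene-.
Choose the numbering such that numbering from this end puts the double bond at C-2 rather than C-3.
With this numbering: the double bond between C-2 and C-3; a bromo group at C-3.
Putting it together: 3-bromopent-2-ene.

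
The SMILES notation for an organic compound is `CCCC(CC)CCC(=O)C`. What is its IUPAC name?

The longest carbon chain that includes the carbonyl has 8 carbons, so the parent hydride is octane.
The principal characteristic group is a ketone (C=O on an internal carbon), named with the suffix -one.
Choose the numbering such that numbering from this end puts the carbonyl group at C-2 rather than C-7.
This places the carbonyl at C-2; an ethyl group at C-5.
Assembling the pieces gives 5-ethyloctan-2-one.

5-ethyloctan-2-one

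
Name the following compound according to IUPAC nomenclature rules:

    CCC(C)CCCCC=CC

8-methyldec-2-ene

Counting along the main chain through the multiple bond gives 10 carbons: the parent is decane.
A C=C double bond in the chain gives the infix -ene-.
The numbering direction is chosen so that numbering from this end puts the double bond at C-2 rather than C-8.
That gives the double bond between C-2 and C-3; a methyl group at C-8.
The name is 8-methyldec-2-ene.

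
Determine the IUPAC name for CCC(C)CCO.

3-methylpentan-1-ol

The longest chain bearing the –OH group is 5 carbons long (pentane).
The highest-priority functional group is an alcohol (–OH), so the name ends in -ol.
The numbering direction is chosen so that numbering from this end puts the hydroxyl group at C-1 rather than C-5.
This places the hydroxyl at C-1; a methyl group at C-3.
The name is 3-methylpentan-1-ol.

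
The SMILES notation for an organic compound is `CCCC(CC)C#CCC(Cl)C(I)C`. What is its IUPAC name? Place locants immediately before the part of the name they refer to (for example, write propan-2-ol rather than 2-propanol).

3-chloro-7-ethyl-2-iododec-5-yne

The longest chain bearing the multiple bond is 10 carbons long (decane).
A C≡C triple bond in the chain gives the infix -yne-.
Choose the numbering such that the substituent locant set {2,3,7} is lower than {4,8,9} at the first point of difference.
This places the triple bond between C-5 and C-6; a chloro group at C-3; an ethyl group at C-7; an iodo group at C-2.
Substituent prefixes are cited in alphabetical order (multiplying prefixes like di-/tri- are ignored for ordering).
Putting it together: 3-chloro-7-ethyl-2-iododec-5-yne.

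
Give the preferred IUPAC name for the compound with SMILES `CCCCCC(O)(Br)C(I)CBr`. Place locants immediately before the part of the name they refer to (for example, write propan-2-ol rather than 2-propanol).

1,3-dibromo-2-iodooctan-3-ol

Counting along the main chain through the –OH group gives 8 carbons: the parent is octane.
An alcohol (–OH) is the principal characteristic group, giving the suffix -ol.
Choose the numbering such that numbering from this end puts the hydroxyl group at C-3 rather than C-6.
This places the hydroxyl at C-3; bromo groups at C-1 and C-3; an iodo group at C-2.
The substituents are ordered alphabetically, ignoring any di-/tri- multipliers.
Assembling the pieces gives 1,3-dibromo-2-iodooctan-3-ol.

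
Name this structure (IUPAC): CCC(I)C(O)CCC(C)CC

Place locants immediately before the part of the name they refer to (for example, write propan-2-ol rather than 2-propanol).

The longest chain bearing the –OH group is 9 carbons long (nonane).
The principal characteristic group is an alcohol (–OH), named with the suffix -ol.
Choose the numbering such that numbering from this end puts the hydroxyl group at C-4 rather than C-6.
This places the hydroxyl at C-4; an iodo group at C-3; a methyl group at C-7.
Prefixes are listed alphabetically: iodo, methyl.
The name is 3-iodo-7-methylnonan-4-ol.

3-iodo-7-methylnonan-4-ol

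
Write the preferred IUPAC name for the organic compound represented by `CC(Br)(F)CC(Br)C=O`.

Counting along the main chain through the –CHO group gives 5 carbons: the parent is pentane.
The highest-priority functional group is an aldehyde (terminal –CHO), so the name ends in -al.
Choose the numbering such that the aldehyde carbon is C-1 by definition.
This places bromo groups at C-2 and C-4; a fluoro group at C-4.
Substituent prefixes are cited in alphabetical order (multiplying prefixes like di-/tri- are ignored for ordering).
Assembling the pieces gives 2,4-dibromo-4-fluoropentanal.

2,4-dibromo-4-fluoropentanal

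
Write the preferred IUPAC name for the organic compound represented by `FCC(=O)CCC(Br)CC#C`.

5-bromo-1-fluorooct-7-yn-2-one

The longest carbon chain that includes the carbonyl and the multiple bond has 8 carbons, so the parent hydride is octane.
A ketone (C=O on an internal carbon) is the principal characteristic group, giving the suffix -one.
The chain contains a C≡C triple bond, so the unsaturation ending is -yne.
The numbering direction is chosen so that numbering from this end puts the carbonyl group at C-2 rather than C-7.
That gives the carbonyl at C-2; the triple bond between C-7 and C-8; a bromo group at C-5; a fluoro group at C-1.
Prefixes are listed alphabetically: bromo, fluoro.
Putting it together: 5-bromo-1-fluorooct-7-yn-2-one.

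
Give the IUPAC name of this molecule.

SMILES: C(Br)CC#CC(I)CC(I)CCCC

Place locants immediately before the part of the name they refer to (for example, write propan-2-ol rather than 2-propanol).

1-bromo-5,7-diiodoundec-3-yne

The longest chain bearing the multiple bond is 11 carbons long (undecane).
A C≡C triple bond in the chain gives the infix -yne-.
Number the chain so that numbering from this end puts the triple bond at C-3 rather than C-8.
That gives the triple bond between C-3 and C-4; a bromo group at C-1; iodo groups at C-5 and C-7.
Prefixes are listed alphabetically: bromo, iodo.
The name is 1-bromo-5,7-diiodoundec-3-yne.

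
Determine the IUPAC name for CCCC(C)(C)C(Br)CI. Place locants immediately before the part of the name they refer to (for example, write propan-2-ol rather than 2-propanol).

The longest carbon chain is 6 atoms: the parent is hexane.
Choose the numbering such that the substituent locant set {1,2,3,3} is lower than {4,4,5,6} at the first point of difference.
With this numbering: a bromo group at C-2; an iodo group at C-1; two methyl groups at C-3.
Substituent prefixes are cited in alphabetical order (multiplying prefixes like di-/tri- are ignored for ordering).
The name is 2-bromo-1-iodo-3,3-dimethylhexane.

2-bromo-1-iodo-3,3-dimethylhexane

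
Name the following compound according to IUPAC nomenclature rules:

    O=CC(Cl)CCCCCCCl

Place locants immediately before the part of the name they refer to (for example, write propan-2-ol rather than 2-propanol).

2,8-dichlorooctanal

Counting along the main chain through the –CHO group gives 8 carbons: the parent is octane.
An aldehyde (terminal –CHO) is the principal characteristic group, giving the suffix -al.
The numbering direction is chosen so that the aldehyde carbon is C-1 by definition.
With this numbering: chloro groups at C-2 and C-8.
Assembling the pieces gives 2,8-dichlorooctanal.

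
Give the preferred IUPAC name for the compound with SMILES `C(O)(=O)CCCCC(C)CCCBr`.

The longest chain bearing the –COOH group is 9 carbons long (nonane).
The highest-priority functional group is a carboxylic acid (terminal –COOH), so the name ends in -oic acid.
Choose the numbering such that the carboxylic acid carbon is C-1 by definition.
That gives a bromo group at C-9; a methyl group at C-6.
Prefixes are listed alphabetically: bromo, methyl.
The name is 9-bromo-6-methylnonanoic acid.

9-bromo-6-methylnonanoic acid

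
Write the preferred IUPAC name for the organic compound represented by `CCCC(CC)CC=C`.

4-ethylhept-1-ene

The longest carbon chain that includes the multiple bond has 7 carbons, so the parent hydride is heptane.
A C=C double bond in the chain gives the infix -ene-.
The numbering direction is chosen so that numbering from this end puts the double bond at C-1 rather than C-6.
That gives the double bond between C-1 and C-2; an ethyl group at C-4.
Assembling the pieces gives 4-ethylhept-1-ene.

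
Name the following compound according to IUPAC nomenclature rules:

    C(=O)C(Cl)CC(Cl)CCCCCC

Counting along the main chain through the –CHO group gives 10 carbons: the parent is decane.
An aldehyde (terminal –CHO) is the principal characteristic group, giving the suffix -al.
Number the chain so that the aldehyde carbon is C-1 by definition.
With this numbering: chloro groups at C-2 and C-4.
The name is 2,4-dichlorodecanal.

2,4-dichlorodecanal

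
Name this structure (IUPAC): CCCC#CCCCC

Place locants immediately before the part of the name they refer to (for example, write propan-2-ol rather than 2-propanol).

non-4-yne

The longest chain bearing the multiple bond is 9 carbons long (nonane).
A C≡C triple bond in the chain gives the infix -yne-.
Choose the numbering such that numbering from this end puts the triple bond at C-4 rather than C-5.
That gives the triple bond between C-4 and C-5.
The name is non-4-yne.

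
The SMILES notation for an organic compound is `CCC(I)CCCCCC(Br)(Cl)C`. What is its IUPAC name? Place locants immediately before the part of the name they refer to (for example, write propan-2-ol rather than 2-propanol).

The parent chain contains 10 carbons (decane).
Number the chain so that the substituent locant set {2,2,8} is lower than {3,9,9} at the first point of difference.
With this numbering: a bromo group at C-2; a chloro group at C-2; an iodo group at C-8.
The substituents are ordered alphabetically, ignoring any di-/tri- multipliers.
The name is 2-bromo-2-chloro-8-iododecane.

2-bromo-2-chloro-8-iododecane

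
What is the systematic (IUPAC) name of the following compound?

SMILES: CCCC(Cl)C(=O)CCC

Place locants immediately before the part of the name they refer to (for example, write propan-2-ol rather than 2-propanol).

5-chlorooctan-4-one

The longest chain bearing the carbonyl is 8 carbons long (octane).
A ketone (C=O on an internal carbon) is the principal characteristic group, giving the suffix -one.
Number the chain so that numbering from this end puts the carbonyl group at C-4 rather than C-5.
That gives the carbonyl at C-4; a chloro group at C-5.
Putting it together: 5-chlorooctan-4-one.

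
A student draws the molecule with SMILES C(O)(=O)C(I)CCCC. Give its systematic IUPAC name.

The longest carbon chain that includes the –COOH group has 6 carbons, so the parent hydride is hexane.
The highest-priority functional group is a carboxylic acid (terminal –COOH), so the name ends in -oic acid.
Number the chain so that the carboxylic acid carbon is C-1 by definition.
That gives an iodo group at C-2.
Assembling the pieces gives 2-iodohexanoic acid.

2-iodohexanoic acid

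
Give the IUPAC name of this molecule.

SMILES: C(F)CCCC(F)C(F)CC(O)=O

3,4,8-trifluorooctanoic acid

The longest carbon chain that includes the –COOH group has 8 carbons, so the parent hydride is octane.
The highest-priority functional group is a carboxylic acid (terminal –COOH), so the name ends in -oic acid.
Choose the numbering such that the carboxylic acid carbon is C-1 by definition.
This places fluoro groups at C-3 and C-4 and C-8.
The name is 3,4,8-trifluorooctanoic acid.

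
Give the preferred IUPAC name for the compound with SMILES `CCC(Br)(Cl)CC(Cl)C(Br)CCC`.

3,6-dibromo-3,5-dichlorononane

The parent chain contains 9 carbons (nonane).
Choose the numbering such that the substituent locant set {3,3,5,6} is lower than {4,5,7,7} at the first point of difference.
This places bromo groups at C-3 and C-6; chloro groups at C-3 and C-5.
Prefixes are listed alphabetically: bromo, chloro.
Putting it together: 3,6-dibromo-3,5-dichlorononane.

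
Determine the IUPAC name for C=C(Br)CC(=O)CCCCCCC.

2-bromoundec-1-en-4-one

Counting along the main chain through the carbonyl and the multiple bond gives 11 carbons: the parent is undecane.
The principal characteristic group is a ketone (C=O on an internal carbon), named with the suffix -one.
A C=C double bond in the chain gives the infix -ene-.
Choose the numbering such that numbering from this end puts the carbonyl group at C-4 rather than C-8.
That gives the carbonyl at C-4; the double bond between C-1 and C-2; a bromo group at C-2.
The name is 2-bromoundec-1-en-4-one.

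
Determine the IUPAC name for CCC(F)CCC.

3-fluorohexane

The parent chain contains 6 carbons (hexane).
Choose the numbering such that the substituent locant set {3} is lower than {4} at the first point of difference.
With this numbering: a fluoro group at C-3.
Putting it together: 3-fluorohexane.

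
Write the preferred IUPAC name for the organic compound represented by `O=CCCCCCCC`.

octanal

The longest carbon chain that includes the –CHO group has 8 carbons, so the parent hydride is octane.
The principal characteristic group is an aldehyde (terminal –CHO), named with the suffix -al.
Choose the numbering such that the aldehyde carbon is C-1 by definition.
The name is octanal.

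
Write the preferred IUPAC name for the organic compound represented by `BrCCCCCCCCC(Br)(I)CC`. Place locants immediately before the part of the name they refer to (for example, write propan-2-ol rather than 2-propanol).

The parent chain contains 11 carbons (undecane).
Number the chain so that the substituent locant set {1,9,9} is lower than {3,3,11} at the first point of difference.
This places bromo groups at C-1 and C-9; an iodo group at C-9.
Prefixes are listed alphabetically: bromo, iodo.
The name is 1,9-dibromo-9-iodoundecane.

1,9-dibromo-9-iodoundecane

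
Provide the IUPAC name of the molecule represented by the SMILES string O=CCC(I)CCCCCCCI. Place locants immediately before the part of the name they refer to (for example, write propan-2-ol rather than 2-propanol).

3,10-diiododecanal

The longest chain bearing the –CHO group is 10 carbons long (decane).
An aldehyde (terminal –CHO) is the principal characteristic group, giving the suffix -al.
Choose the numbering such that the aldehyde carbon is C-1 by definition.
With this numbering: iodo groups at C-3 and C-10.
Putting it together: 3,10-diiododecanal.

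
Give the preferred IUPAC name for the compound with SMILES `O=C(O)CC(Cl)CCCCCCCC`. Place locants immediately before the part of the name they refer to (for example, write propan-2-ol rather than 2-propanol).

Counting along the main chain through the –COOH group gives 11 carbons: the parent is undecane.
The principal characteristic group is a carboxylic acid (terminal –COOH), named with the suffix -oic acid.
Choose the numbering such that the carboxylic acid carbon is C-1 by definition.
That gives a chloro group at C-3.
The name is 3-chloroundecanoic acid.

3-chloroundecanoic acid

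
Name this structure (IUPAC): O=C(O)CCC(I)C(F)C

The longest chain bearing the –COOH group is 6 carbons long (hexane).
The highest-priority functional group is a carboxylic acid (terminal –COOH), so the name ends in -oic acid.
The numbering direction is chosen so that the carboxylic acid carbon is C-1 by definition.
With this numbering: a fluoro group at C-5; an iodo group at C-4.
Prefixes are listed alphabetically: fluoro, iodo.
The name is 5-fluoro-4-iodohexanoic acid.

5-fluoro-4-iodohexanoic acid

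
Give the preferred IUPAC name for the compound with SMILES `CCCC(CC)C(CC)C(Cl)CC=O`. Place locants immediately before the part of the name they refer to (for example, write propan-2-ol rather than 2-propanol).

The longest chain bearing the –CHO group is 8 carbons long (octane).
An aldehyde (terminal –CHO) is the principal characteristic group, giving the suffix -al.
Choose the numbering such that the aldehyde carbon is C-1 by definition.
With this numbering: a chloro group at C-3; ethyl groups at C-4 and C-5.
The substituents are ordered alphabetically, ignoring any di-/tri- multipliers.
Putting it together: 3-chloro-4,5-diethyloctanal.

3-chloro-4,5-diethyloctanal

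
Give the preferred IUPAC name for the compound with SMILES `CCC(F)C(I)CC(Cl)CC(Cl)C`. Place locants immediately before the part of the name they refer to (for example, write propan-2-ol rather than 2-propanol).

The longest carbon chain is 9 atoms: the parent is nonane.
The numbering direction is chosen so that the substituent locant set {2,4,6,7} is lower than {3,4,6,8} at the first point of difference.
That gives chloro groups at C-2 and C-4; a fluoro group at C-7; an iodo group at C-6.
Prefixes are listed alphabetically: chloro, fluoro, iodo.
Assembling the pieces gives 2,4-dichloro-7-fluoro-6-iodononane.

2,4-dichloro-7-fluoro-6-iodononane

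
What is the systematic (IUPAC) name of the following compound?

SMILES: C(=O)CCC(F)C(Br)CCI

The longest carbon chain that includes the –CHO group has 7 carbons, so the parent hydride is heptane.
The highest-priority functional group is an aldehyde (terminal –CHO), so the name ends in -al.
The numbering direction is chosen so that the aldehyde carbon is C-1 by definition.
This places a bromo group at C-5; a fluoro group at C-4; an iodo group at C-7.
Prefixes are listed alphabetically: bromo, fluoro, iodo.
The name is 5-bromo-4-fluoro-7-iodoheptanal.

5-bromo-4-fluoro-7-iodoheptanal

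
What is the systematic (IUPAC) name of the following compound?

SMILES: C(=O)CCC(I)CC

4-iodohexanal

Counting along the main chain through the –CHO group gives 6 carbons: the parent is hexane.
The principal characteristic group is an aldehyde (terminal –CHO), named with the suffix -al.
Number the chain so that the aldehyde carbon is C-1 by definition.
That gives an iodo group at C-4.
Assembling the pieces gives 4-iodohexanal.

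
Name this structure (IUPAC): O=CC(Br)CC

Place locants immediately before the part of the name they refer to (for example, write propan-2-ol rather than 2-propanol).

The longest chain bearing the –CHO group is 4 carbons long (butane).
An aldehyde (terminal –CHO) is the principal characteristic group, giving the suffix -al.
The numbering direction is chosen so that the aldehyde carbon is C-1 by definition.
This places a bromo group at C-2.
The name is 2-bromobutanal.

2-bromobutanal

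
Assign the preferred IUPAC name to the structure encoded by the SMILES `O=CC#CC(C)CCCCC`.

4-methylnon-2-ynal

Counting along the main chain through the –CHO group and the multiple bond gives 9 carbons: the parent is nonane.
An aldehyde (terminal –CHO) is the principal characteristic group, giving the suffix -al.
There is one C≡C triple bond, indicated by the ending -yne.
Number the chain so that the aldehyde carbon is C-1 by definition.
This places the triple bond between C-2 and C-3; a methyl group at C-4.
The name is 4-methylnon-2-ynal.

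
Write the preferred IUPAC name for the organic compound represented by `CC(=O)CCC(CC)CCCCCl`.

9-chloro-5-ethylnonan-2-one

The longest chain bearing the carbonyl is 9 carbons long (nonane).
The highest-priority functional group is a ketone (C=O on an internal carbon), so the name ends in -one.
Number the chain so that numbering from this end puts the carbonyl group at C-2 rather than C-8.
This places the carbonyl at C-2; a chloro group at C-9; an ethyl group at C-5.
Substituent prefixes are cited in alphabetical order (multiplying prefixes like di-/tri- are ignored for ordering).
Assembling the pieces gives 9-chloro-5-ethylnonan-2-one.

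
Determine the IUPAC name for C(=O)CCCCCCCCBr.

The longest carbon chain that includes the –CHO group has 9 carbons, so the parent hydride is nonane.
The highest-priority functional group is an aldehyde (terminal –CHO), so the name ends in -al.
The numbering direction is chosen so that the aldehyde carbon is C-1 by definition.
With this numbering: a bromo group at C-9.
The name is 9-bromononanal.

9-bromononanal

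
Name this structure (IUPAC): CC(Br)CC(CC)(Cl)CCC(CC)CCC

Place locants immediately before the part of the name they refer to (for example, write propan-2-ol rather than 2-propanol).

The longest carbon chain is 10 atoms: the parent is decane.
Number the chain so that the substituent locant set {2,4,4,7} is lower than {4,7,7,9} at the first point of difference.
This places a bromo group at C-2; a chloro group at C-4; ethyl groups at C-4 and C-7.
The substituents are ordered alphabetically, ignoring any di-/tri- multipliers.
Putting it together: 2-bromo-4-chloro-4,7-diethyldecane.

2-bromo-4-chloro-4,7-diethyldecane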